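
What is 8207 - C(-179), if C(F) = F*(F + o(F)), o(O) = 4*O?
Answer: -151998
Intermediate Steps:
C(F) = 5*F² (C(F) = F*(F + 4*F) = F*(5*F) = 5*F²)
8207 - C(-179) = 8207 - 5*(-179)² = 8207 - 5*32041 = 8207 - 1*160205 = 8207 - 160205 = -151998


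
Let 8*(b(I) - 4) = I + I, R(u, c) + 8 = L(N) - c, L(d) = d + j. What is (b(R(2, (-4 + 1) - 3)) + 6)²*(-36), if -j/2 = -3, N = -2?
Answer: -3969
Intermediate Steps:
j = 6 (j = -2*(-3) = 6)
L(d) = 6 + d (L(d) = d + 6 = 6 + d)
R(u, c) = -4 - c (R(u, c) = -8 + ((6 - 2) - c) = -8 + (4 - c) = -4 - c)
b(I) = 4 + I/4 (b(I) = 4 + (I + I)/8 = 4 + (2*I)/8 = 4 + I/4)
(b(R(2, (-4 + 1) - 3)) + 6)²*(-36) = ((4 + (-4 - ((-4 + 1) - 3))/4) + 6)²*(-36) = ((4 + (-4 - (-3 - 3))/4) + 6)²*(-36) = ((4 + (-4 - 1*(-6))/4) + 6)²*(-36) = ((4 + (-4 + 6)/4) + 6)²*(-36) = ((4 + (¼)*2) + 6)²*(-36) = ((4 + ½) + 6)²*(-36) = (9/2 + 6)²*(-36) = (21/2)²*(-36) = (441/4)*(-36) = -3969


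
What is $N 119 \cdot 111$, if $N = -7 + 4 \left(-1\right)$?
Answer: $-145299$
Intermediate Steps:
$N = -11$ ($N = -7 - 4 = -11$)
$N 119 \cdot 111 = \left(-11\right) 119 \cdot 111 = \left(-1309\right) 111 = -145299$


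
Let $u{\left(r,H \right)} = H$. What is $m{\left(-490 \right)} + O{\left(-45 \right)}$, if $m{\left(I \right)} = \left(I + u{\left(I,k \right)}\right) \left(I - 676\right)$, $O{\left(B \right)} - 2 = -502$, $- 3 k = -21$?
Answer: $562678$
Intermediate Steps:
$k = 7$ ($k = \left(- \frac{1}{3}\right) \left(-21\right) = 7$)
$O{\left(B \right)} = -500$ ($O{\left(B \right)} = 2 - 502 = -500$)
$m{\left(I \right)} = \left(-676 + I\right) \left(7 + I\right)$ ($m{\left(I \right)} = \left(I + 7\right) \left(I - 676\right) = \left(7 + I\right) \left(-676 + I\right) = \left(-676 + I\right) \left(7 + I\right)$)
$m{\left(-490 \right)} + O{\left(-45 \right)} = \left(-4732 + \left(-490\right)^{2} - -327810\right) - 500 = \left(-4732 + 240100 + 327810\right) - 500 = 563178 - 500 = 562678$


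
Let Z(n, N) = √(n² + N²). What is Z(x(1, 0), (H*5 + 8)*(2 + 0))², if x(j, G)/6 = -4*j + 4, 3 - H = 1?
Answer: 1296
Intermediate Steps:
H = 2 (H = 3 - 1*1 = 3 - 1 = 2)
x(j, G) = 24 - 24*j (x(j, G) = 6*(-4*j + 4) = 6*(4 - 4*j) = 24 - 24*j)
Z(n, N) = √(N² + n²)
Z(x(1, 0), (H*5 + 8)*(2 + 0))² = (√(((2*5 + 8)*(2 + 0))² + (24 - 24*1)²))² = (√(((10 + 8)*2)² + (24 - 24)²))² = (√((18*2)² + 0²))² = (√(36² + 0))² = (√(1296 + 0))² = (√1296)² = 36² = 1296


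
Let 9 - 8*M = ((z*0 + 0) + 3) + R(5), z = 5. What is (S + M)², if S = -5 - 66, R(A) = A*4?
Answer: 84681/16 ≈ 5292.6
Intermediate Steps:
R(A) = 4*A
S = -71
M = -7/4 (M = 9/8 - (((5*0 + 0) + 3) + 4*5)/8 = 9/8 - (((0 + 0) + 3) + 20)/8 = 9/8 - ((0 + 3) + 20)/8 = 9/8 - (3 + 20)/8 = 9/8 - ⅛*23 = 9/8 - 23/8 = -7/4 ≈ -1.7500)
(S + M)² = (-71 - 7/4)² = (-291/4)² = 84681/16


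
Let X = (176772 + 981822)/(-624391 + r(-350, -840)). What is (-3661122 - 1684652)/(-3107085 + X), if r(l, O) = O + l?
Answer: 1114738214898/647911499993 ≈ 1.7205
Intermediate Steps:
X = -386198/208527 (X = (176772 + 981822)/(-624391 + (-840 - 350)) = 1158594/(-624391 - 1190) = 1158594/(-625581) = 1158594*(-1/625581) = -386198/208527 ≈ -1.8520)
(-3661122 - 1684652)/(-3107085 + X) = (-3661122 - 1684652)/(-3107085 - 386198/208527) = -5345774/(-647911499993/208527) = -5345774*(-208527/647911499993) = 1114738214898/647911499993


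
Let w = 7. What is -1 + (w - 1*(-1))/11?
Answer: -3/11 ≈ -0.27273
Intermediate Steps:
-1 + (w - 1*(-1))/11 = -1 + (7 - 1*(-1))/11 = -1 + (7 + 1)/11 = -1 + (1/11)*8 = -1 + 8/11 = -3/11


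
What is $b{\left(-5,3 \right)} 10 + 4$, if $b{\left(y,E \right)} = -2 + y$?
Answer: $-66$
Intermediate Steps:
$b{\left(-5,3 \right)} 10 + 4 = \left(-2 - 5\right) 10 + 4 = \left(-7\right) 10 + 4 = -70 + 4 = -66$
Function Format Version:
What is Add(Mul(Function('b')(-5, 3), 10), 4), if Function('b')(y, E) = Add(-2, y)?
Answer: -66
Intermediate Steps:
Add(Mul(Function('b')(-5, 3), 10), 4) = Add(Mul(Add(-2, -5), 10), 4) = Add(Mul(-7, 10), 4) = Add(-70, 4) = -66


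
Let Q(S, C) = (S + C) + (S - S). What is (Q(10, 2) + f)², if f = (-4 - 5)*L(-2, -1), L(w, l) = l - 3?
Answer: 2304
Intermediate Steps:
Q(S, C) = C + S (Q(S, C) = (C + S) + 0 = C + S)
L(w, l) = -3 + l
f = 36 (f = (-4 - 5)*(-3 - 1) = -9*(-4) = 36)
(Q(10, 2) + f)² = ((2 + 10) + 36)² = (12 + 36)² = 48² = 2304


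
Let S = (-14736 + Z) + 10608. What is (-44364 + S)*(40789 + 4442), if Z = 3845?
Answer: -2019428457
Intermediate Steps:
S = -283 (S = (-14736 + 3845) + 10608 = -10891 + 10608 = -283)
(-44364 + S)*(40789 + 4442) = (-44364 - 283)*(40789 + 4442) = -44647*45231 = -2019428457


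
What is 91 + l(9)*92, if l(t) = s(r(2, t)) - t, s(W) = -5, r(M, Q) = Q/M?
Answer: -1197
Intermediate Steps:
l(t) = -5 - t
91 + l(9)*92 = 91 + (-5 - 1*9)*92 = 91 + (-5 - 9)*92 = 91 - 14*92 = 91 - 1288 = -1197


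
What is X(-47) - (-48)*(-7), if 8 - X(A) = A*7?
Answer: 1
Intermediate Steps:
X(A) = 8 - 7*A (X(A) = 8 - A*7 = 8 - 7*A)
X(-47) - (-48)*(-7) = (8 - 7*(-47)) - (-48)*(-7) = (8 + 329) - 1*336 = 337 - 336 = 1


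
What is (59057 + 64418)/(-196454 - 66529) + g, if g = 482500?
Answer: 126889174025/262983 ≈ 4.8250e+5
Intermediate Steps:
(59057 + 64418)/(-196454 - 66529) + g = (59057 + 64418)/(-196454 - 66529) + 482500 = 123475/(-262983) + 482500 = 123475*(-1/262983) + 482500 = -123475/262983 + 482500 = 126889174025/262983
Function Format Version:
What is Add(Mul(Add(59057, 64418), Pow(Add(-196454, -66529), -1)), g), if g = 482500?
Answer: Rational(126889174025, 262983) ≈ 4.8250e+5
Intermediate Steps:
Add(Mul(Add(59057, 64418), Pow(Add(-196454, -66529), -1)), g) = Add(Mul(Add(59057, 64418), Pow(Add(-196454, -66529), -1)), 482500) = Add(Mul(123475, Pow(-262983, -1)), 482500) = Add(Mul(123475, Rational(-1, 262983)), 482500) = Add(Rational(-123475, 262983), 482500) = Rational(126889174025, 262983)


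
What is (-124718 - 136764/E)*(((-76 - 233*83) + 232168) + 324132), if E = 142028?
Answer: -2377539502964045/35507 ≈ -6.6960e+10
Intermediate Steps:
(-124718 - 136764/E)*(((-76 - 233*83) + 232168) + 324132) = (-124718 - 136764/142028)*(((-76 - 233*83) + 232168) + 324132) = (-124718 - 136764*1/142028)*(((-76 - 19339) + 232168) + 324132) = (-124718 - 34191/35507)*((-19415 + 232168) + 324132) = -4428396217*(212753 + 324132)/35507 = -4428396217/35507*536885 = -2377539502964045/35507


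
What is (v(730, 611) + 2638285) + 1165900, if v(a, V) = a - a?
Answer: 3804185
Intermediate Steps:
v(a, V) = 0
(v(730, 611) + 2638285) + 1165900 = (0 + 2638285) + 1165900 = 2638285 + 1165900 = 3804185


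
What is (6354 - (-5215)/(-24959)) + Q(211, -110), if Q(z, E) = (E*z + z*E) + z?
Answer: -994746160/24959 ≈ -39855.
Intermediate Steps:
Q(z, E) = z + 2*E*z (Q(z, E) = (E*z + E*z) + z = 2*E*z + z = z + 2*E*z)
(6354 - (-5215)/(-24959)) + Q(211, -110) = (6354 - (-5215)/(-24959)) + 211*(1 + 2*(-110)) = (6354 - (-5215)*(-1)/24959) + 211*(1 - 220) = (6354 - 1*5215/24959) + 211*(-219) = (6354 - 5215/24959) - 46209 = 158584271/24959 - 46209 = -994746160/24959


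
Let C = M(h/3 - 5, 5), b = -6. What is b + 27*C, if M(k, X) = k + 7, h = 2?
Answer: 66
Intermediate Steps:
M(k, X) = 7 + k
C = 8/3 (C = 7 + (2/3 - 5) = 7 + (2*(⅓) - 5) = 7 + (⅔ - 5) = 7 - 13/3 = 8/3 ≈ 2.6667)
b + 27*C = -6 + 27*(8/3) = -6 + 72 = 66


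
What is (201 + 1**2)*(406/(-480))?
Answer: -20503/120 ≈ -170.86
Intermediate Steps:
(201 + 1**2)*(406/(-480)) = (201 + 1)*(406*(-1/480)) = 202*(-203/240) = -20503/120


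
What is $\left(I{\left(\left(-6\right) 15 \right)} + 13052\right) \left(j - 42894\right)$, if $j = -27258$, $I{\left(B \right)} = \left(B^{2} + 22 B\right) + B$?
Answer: $-1338640464$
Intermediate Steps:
$I{\left(B \right)} = B^{2} + 23 B$
$\left(I{\left(\left(-6\right) 15 \right)} + 13052\right) \left(j - 42894\right) = \left(\left(-6\right) 15 \left(23 - 90\right) + 13052\right) \left(-27258 - 42894\right) = \left(- 90 \left(23 - 90\right) + 13052\right) \left(-70152\right) = \left(\left(-90\right) \left(-67\right) + 13052\right) \left(-70152\right) = \left(6030 + 13052\right) \left(-70152\right) = 19082 \left(-70152\right) = -1338640464$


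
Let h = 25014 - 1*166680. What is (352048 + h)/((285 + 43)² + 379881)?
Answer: 210382/487465 ≈ 0.43158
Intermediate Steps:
h = -141666 (h = 25014 - 166680 = -141666)
(352048 + h)/((285 + 43)² + 379881) = (352048 - 141666)/((285 + 43)² + 379881) = 210382/(328² + 379881) = 210382/(107584 + 379881) = 210382/487465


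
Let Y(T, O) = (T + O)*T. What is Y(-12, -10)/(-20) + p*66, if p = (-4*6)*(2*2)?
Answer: -31746/5 ≈ -6349.2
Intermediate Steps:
Y(T, O) = T*(O + T) (Y(T, O) = (O + T)*T = T*(O + T))
p = -96 (p = -24*4 = -96)
Y(-12, -10)/(-20) + p*66 = -12*(-10 - 12)/(-20) - 96*66 = -12*(-22)*(-1/20) - 6336 = 264*(-1/20) - 6336 = -66/5 - 6336 = -31746/5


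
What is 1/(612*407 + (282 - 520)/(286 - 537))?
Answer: 251/62520322 ≈ 4.0147e-6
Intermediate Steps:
1/(612*407 + (282 - 520)/(286 - 537)) = 1/(249084 - 238/(-251)) = 1/(249084 - 238*(-1/251)) = 1/(249084 + 238/251) = 1/(62520322/251) = 251/62520322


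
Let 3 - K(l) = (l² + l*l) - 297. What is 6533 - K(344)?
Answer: 242905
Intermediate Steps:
K(l) = 300 - 2*l² (K(l) = 3 - ((l² + l*l) - 297) = 3 - ((l² + l²) - 297) = 3 - (2*l² - 297) = 3 - (-297 + 2*l²) = 3 + (297 - 2*l²) = 300 - 2*l²)
6533 - K(344) = 6533 - (300 - 2*344²) = 6533 - (300 - 2*118336) = 6533 - (300 - 236672) = 6533 - 1*(-236372) = 6533 + 236372 = 242905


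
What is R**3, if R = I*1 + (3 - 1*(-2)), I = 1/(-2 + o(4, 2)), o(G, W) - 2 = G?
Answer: 9261/64 ≈ 144.70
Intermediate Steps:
o(G, W) = 2 + G
I = 1/4 (I = 1/(-2 + (2 + 4)) = 1/(-2 + 6) = 1/4 ≈ 0.25000)
R = 21/4 (R = (1/4)*1 + (3 - 1*(-2)) = 1/4 + (3 + 2) = 1/4 + 5 = 21/4 ≈ 5.2500)
R**3 = (21/4)**3 = 9261/64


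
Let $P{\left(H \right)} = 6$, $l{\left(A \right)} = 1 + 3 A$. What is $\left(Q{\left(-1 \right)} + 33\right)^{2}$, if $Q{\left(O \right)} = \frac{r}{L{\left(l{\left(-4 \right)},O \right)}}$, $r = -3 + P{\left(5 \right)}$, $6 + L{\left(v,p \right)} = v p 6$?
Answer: $\frac{436921}{400} \approx 1092.3$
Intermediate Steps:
$L{\left(v,p \right)} = -6 + 6 p v$ ($L{\left(v,p \right)} = -6 + v p 6 = -6 + p v 6 = -6 + 6 p v$)
$r = 3$ ($r = -3 + 6 = 3$)
$Q{\left(O \right)} = \frac{3}{-6 - 66 O}$ ($Q{\left(O \right)} = \frac{3}{-6 + 6 O \left(1 + 3 \left(-4\right)\right)} = \frac{3}{-6 + 6 O \left(1 - 12\right)} = \frac{3}{-6 + 6 O \left(-11\right)} = \frac{3}{-6 - 66 O}$)
$\left(Q{\left(-1 \right)} + 33\right)^{2} = \left(- \frac{1}{2 + 22 \left(-1\right)} + 33\right)^{2} = \left(- \frac{1}{2 - 22} + 33\right)^{2} = \left(- \frac{1}{-20} + 33\right)^{2} = \left(\left(-1\right) \left(- \frac{1}{20}\right) + 33\right)^{2} = \left(\frac{1}{20} + 33\right)^{2} = \left(\frac{661}{20}\right)^{2} = \frac{436921}{400}$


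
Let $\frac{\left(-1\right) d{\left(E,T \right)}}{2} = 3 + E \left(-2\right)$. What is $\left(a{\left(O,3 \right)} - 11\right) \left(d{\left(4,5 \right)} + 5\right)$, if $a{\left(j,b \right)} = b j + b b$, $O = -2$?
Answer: $-120$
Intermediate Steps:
$d{\left(E,T \right)} = -6 + 4 E$ ($d{\left(E,T \right)} = - 2 \left(3 + E \left(-2\right)\right) = - 2 \left(3 - 2 E\right) = -6 + 4 E$)
$a{\left(j,b \right)} = b^{2} + b j$ ($a{\left(j,b \right)} = b j + b^{2} = b^{2} + b j$)
$\left(a{\left(O,3 \right)} - 11\right) \left(d{\left(4,5 \right)} + 5\right) = \left(3 \left(3 - 2\right) - 11\right) \left(\left(-6 + 4 \cdot 4\right) + 5\right) = \left(3 \cdot 1 - 11\right) \left(\left(-6 + 16\right) + 5\right) = \left(3 - 11\right) \left(10 + 5\right) = \left(-8\right) 15 = -120$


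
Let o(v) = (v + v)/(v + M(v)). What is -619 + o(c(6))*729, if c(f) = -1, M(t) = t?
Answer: 110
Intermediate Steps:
o(v) = 1 (o(v) = (v + v)/(v + v) = (2*v)/((2*v)) = (2*v)*(1/(2*v)) = 1)
-619 + o(c(6))*729 = -619 + 1*729 = -619 + 729 = 110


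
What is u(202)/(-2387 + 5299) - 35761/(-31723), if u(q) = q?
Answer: 55272039/46188688 ≈ 1.1967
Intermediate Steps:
u(202)/(-2387 + 5299) - 35761/(-31723) = 202/(-2387 + 5299) - 35761/(-31723) = 202/2912 - 35761*(-1/31723) = 202*(1/2912) + 35761/31723 = 101/1456 + 35761/31723 = 55272039/46188688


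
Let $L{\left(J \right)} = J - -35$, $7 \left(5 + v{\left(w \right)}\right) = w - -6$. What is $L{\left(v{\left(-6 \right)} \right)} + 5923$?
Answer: $5953$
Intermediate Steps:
$v{\left(w \right)} = - \frac{29}{7} + \frac{w}{7}$ ($v{\left(w \right)} = -5 + \frac{w - -6}{7} = -5 + \frac{w + 6}{7} = -5 + \frac{6 + w}{7} = -5 + \left(\frac{6}{7} + \frac{w}{7}\right) = - \frac{29}{7} + \frac{w}{7}$)
$L{\left(J \right)} = 35 + J$ ($L{\left(J \right)} = J + 35 = 35 + J$)
$L{\left(v{\left(-6 \right)} \right)} + 5923 = \left(35 + \left(- \frac{29}{7} + \frac{1}{7} \left(-6\right)\right)\right) + 5923 = \left(35 - 5\right) + 5923 = 30 + 5923 = 5953$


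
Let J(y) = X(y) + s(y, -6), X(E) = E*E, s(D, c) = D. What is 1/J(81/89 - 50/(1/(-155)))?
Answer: 7921/475928203520 ≈ 1.6643e-8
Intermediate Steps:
X(E) = E²
J(y) = y + y² (J(y) = y² + y = y + y²)
1/J(81/89 - 50/(1/(-155))) = 1/((81/89 - 50/(1/(-155)))*(1 + (81/89 - 50/(1/(-155))))) = 1/((81*(1/89) - 50/(-1/155))*(1 + (81*(1/89) - 50/(-1/155)))) = 1/((81/89 - 50*(-155))*(1 + (81/89 - 50*(-155)))) = 1/((81/89 + 7750)*(1 + (81/89 + 7750))) = 1/(689831*(1 + 689831/89)/89) = 1/((689831/89)*(689920/89)) = 1/(475928203520/7921) = 7921/475928203520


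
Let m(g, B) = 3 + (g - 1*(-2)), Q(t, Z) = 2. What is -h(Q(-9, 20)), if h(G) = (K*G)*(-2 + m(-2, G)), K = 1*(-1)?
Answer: 2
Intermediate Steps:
m(g, B) = 5 + g (m(g, B) = 3 + (g + 2) = 3 + (2 + g) = 5 + g)
K = -1
h(G) = -G (h(G) = (-G)*(-2 + (5 - 2)) = (-G)*(-2 + 3) = -G*1 = -G)
-h(Q(-9, 20)) = -(-1)*2 = -1*(-2) = 2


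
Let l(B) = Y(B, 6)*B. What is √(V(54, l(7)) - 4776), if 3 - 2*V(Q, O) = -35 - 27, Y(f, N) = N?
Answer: I*√18974/2 ≈ 68.873*I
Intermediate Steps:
l(B) = 6*B
V(Q, O) = 65/2 (V(Q, O) = 3/2 - (-35 - 27)/2 = 3/2 - ½*(-62) = 3/2 + 31 = 65/2)
√(V(54, l(7)) - 4776) = √(65/2 - 4776) = √(-9487/2) = I*√18974/2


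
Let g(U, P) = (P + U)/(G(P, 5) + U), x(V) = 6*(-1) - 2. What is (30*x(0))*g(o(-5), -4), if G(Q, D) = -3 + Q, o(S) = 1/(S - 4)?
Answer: -555/4 ≈ -138.75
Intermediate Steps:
o(S) = 1/(-4 + S)
x(V) = -8 (x(V) = -6 - 2 = -8)
g(U, P) = (P + U)/(-3 + P + U) (g(U, P) = (P + U)/((-3 + P) + U) = (P + U)/(-3 + P + U))
(30*x(0))*g(o(-5), -4) = (30*(-8))*((-4 + 1/(-4 - 5))/(-3 - 4 + 1/(-4 - 5))) = -240*(-4 + 1/(-9))/(-3 - 4 + 1/(-9)) = -240*(-4 - ⅑)/(-3 - 4 - ⅑) = -240*(-37)/((-64/9)*9) = -(-135)*(-37)/(4*9) = -240*37/64 = -555/4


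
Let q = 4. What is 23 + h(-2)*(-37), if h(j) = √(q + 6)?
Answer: 23 - 37*√10 ≈ -94.004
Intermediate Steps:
h(j) = √10 (h(j) = √(4 + 6) = √10)
23 + h(-2)*(-37) = 23 + √10*(-37) = 23 - 37*√10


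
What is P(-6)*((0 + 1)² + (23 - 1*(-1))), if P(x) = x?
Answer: -150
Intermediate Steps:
P(-6)*((0 + 1)² + (23 - 1*(-1))) = -6*((0 + 1)² + (23 - 1*(-1))) = -6*(1² + (23 + 1)) = -6*(1 + 24) = -6*25 = -150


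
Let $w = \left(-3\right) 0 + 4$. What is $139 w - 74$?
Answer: $482$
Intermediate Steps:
$w = 4$ ($w = 0 + 4 = 4$)
$139 w - 74 = 139 \cdot 4 - 74 = 556 - 74 = 482$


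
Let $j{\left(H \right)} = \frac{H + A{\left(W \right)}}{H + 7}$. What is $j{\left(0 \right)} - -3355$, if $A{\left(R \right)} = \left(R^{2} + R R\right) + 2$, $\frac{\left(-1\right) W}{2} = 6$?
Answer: $\frac{23775}{7} \approx 3396.4$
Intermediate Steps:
$W = -12$ ($W = \left(-2\right) 6 = -12$)
$A{\left(R \right)} = 2 + 2 R^{2}$ ($A{\left(R \right)} = \left(R^{2} + R^{2}\right) + 2 = 2 R^{2} + 2 = 2 + 2 R^{2}$)
$j{\left(H \right)} = \frac{290 + H}{7 + H}$ ($j{\left(H \right)} = \frac{H + \left(2 + 2 \left(-12\right)^{2}\right)}{H + 7} = \frac{H + \left(2 + 2 \cdot 144\right)}{7 + H} = \frac{H + \left(2 + 288\right)}{7 + H} = \frac{H + 290}{7 + H} = \frac{290 + H}{7 + H}$)
$j{\left(0 \right)} - -3355 = \frac{290 + 0}{7 + 0} - -3355 = \frac{1}{7} \cdot 290 + 3355 = \frac{290}{7} + 3355 = \frac{23775}{7}$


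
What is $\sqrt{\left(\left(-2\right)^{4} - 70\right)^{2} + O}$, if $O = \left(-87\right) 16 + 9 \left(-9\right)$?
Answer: $\sqrt{1443} \approx 37.987$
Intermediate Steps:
$O = -1473$ ($O = -1392 - 81 = -1473$)
$\sqrt{\left(\left(-2\right)^{4} - 70\right)^{2} + O} = \sqrt{\left(\left(-2\right)^{4} - 70\right)^{2} - 1473} = \sqrt{\left(16 - 70\right)^{2} - 1473} = \sqrt{\left(-54\right)^{2} - 1473} = \sqrt{2916 - 1473} = \sqrt{1443}$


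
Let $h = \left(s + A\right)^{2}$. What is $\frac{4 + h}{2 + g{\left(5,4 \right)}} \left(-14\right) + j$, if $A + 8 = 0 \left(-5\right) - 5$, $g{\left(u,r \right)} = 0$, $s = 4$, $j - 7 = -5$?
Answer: $-593$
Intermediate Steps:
$j = 2$ ($j = 7 - 5 = 2$)
$A = -13$ ($A = -8 + \left(0 \left(-5\right) - 5\right) = -8 + \left(0 - 5\right) = -8 - 5 = -13$)
$h = 81$ ($h = \left(4 - 13\right)^{2} = \left(-9\right)^{2} = 81$)
$\frac{4 + h}{2 + g{\left(5,4 \right)}} \left(-14\right) + j = \frac{4 + 81}{2 + 0} \left(-14\right) + 2 = \frac{85}{2} \left(-14\right) + 2 = -595 + 2 = -593$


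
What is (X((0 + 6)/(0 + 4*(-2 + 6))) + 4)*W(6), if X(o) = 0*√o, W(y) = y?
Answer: 24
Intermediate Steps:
X(o) = 0
(X((0 + 6)/(0 + 4*(-2 + 6))) + 4)*W(6) = (0 + 4)*6 = 4*6 = 24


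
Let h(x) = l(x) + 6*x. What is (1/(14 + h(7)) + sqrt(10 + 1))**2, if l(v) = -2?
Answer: 32077/2916 + sqrt(11)/27 ≈ 11.123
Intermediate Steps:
h(x) = -2 + 6*x
(1/(14 + h(7)) + sqrt(10 + 1))**2 = (1/(14 + (-2 + 6*7)) + sqrt(10 + 1))**2 = (1/(14 + (-2 + 42)) + sqrt(11))**2 = (1/(14 + 40) + sqrt(11))**2 = (1/54 + sqrt(11))**2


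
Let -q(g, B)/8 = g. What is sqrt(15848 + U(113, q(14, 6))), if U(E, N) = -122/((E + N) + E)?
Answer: 5*sqrt(2059467)/57 ≈ 125.88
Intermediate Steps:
q(g, B) = -8*g
U(E, N) = -122/(N + 2*E)
sqrt(15848 + U(113, q(14, 6))) = sqrt(15848 - 122/(-8*14 + 2*113)) = sqrt(15848 - 122/(-112 + 226)) = sqrt(15848 - 122/114) = sqrt(15848 - 122*1/114) = sqrt(15848 - 61/57) = sqrt(903275/57) = 5*sqrt(2059467)/57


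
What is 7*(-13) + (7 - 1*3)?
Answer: -87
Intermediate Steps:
7*(-13) + (7 - 1*3) = -91 + (7 - 3) = -91 + 4 = -87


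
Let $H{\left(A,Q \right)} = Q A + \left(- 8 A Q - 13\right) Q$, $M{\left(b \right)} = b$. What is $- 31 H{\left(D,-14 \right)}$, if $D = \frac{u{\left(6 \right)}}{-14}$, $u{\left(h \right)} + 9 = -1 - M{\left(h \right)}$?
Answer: $50406$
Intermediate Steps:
$u{\left(h \right)} = -10 - h$ ($u{\left(h \right)} = -9 - \left(1 + h\right) = -10 - h$)
$D = \frac{8}{7}$ ($D = \frac{-10 - 6}{-14} = \left(-10 - 6\right) \left(- \frac{1}{14}\right) = \left(-16\right) \left(- \frac{1}{14}\right) = \frac{8}{7} \approx 1.1429$)
$H{\left(A,Q \right)} = A Q + Q \left(-13 - 8 A Q\right)$ ($H{\left(A,Q \right)} = A Q + \left(- 8 A Q - 13\right) Q = A Q + \left(-13 - 8 A Q\right) Q = A Q + Q \left(-13 - 8 A Q\right)$)
$- 31 H{\left(D,-14 \right)} = - 31 \left(- 14 \left(-13 + \frac{8}{7} - \frac{64}{7} \left(-14\right)\right)\right) = - 31 \left(- 14 \left(-13 + \frac{8}{7} + 128\right)\right) = - 31 \left(\left(-14\right) \frac{813}{7}\right) = \left(-31\right) \left(-1626\right) = 50406$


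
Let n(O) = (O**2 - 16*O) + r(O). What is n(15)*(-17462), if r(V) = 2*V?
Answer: -261930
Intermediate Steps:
n(O) = O**2 - 14*O (n(O) = (O**2 - 16*O) + 2*O = O**2 - 14*O)
n(15)*(-17462) = (15*(-14 + 15))*(-17462) = (15*1)*(-17462) = 15*(-17462) = -261930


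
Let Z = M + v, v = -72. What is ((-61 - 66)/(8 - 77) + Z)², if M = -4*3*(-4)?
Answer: 2337841/4761 ≈ 491.04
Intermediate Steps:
M = 48 (M = -12*(-4) = 48)
Z = -24 (Z = 48 - 72 = -24)
((-61 - 66)/(8 - 77) + Z)² = ((-61 - 66)/(8 - 77) - 24)² = (-127/(-69) - 24)² = (-127*(-1/69) - 24)² = (127/69 - 24)² = (-1529/69)² = 2337841/4761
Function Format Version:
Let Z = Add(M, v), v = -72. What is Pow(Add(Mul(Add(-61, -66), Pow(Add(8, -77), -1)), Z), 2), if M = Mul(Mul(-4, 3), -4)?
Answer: Rational(2337841, 4761) ≈ 491.04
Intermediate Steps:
M = 48 (M = Mul(-12, -4) = 48)
Z = -24 (Z = Add(48, -72) = -24)
Pow(Add(Mul(Add(-61, -66), Pow(Add(8, -77), -1)), Z), 2) = Pow(Add(Mul(Add(-61, -66), Pow(Add(8, -77), -1)), -24), 2) = Pow(Add(Mul(-127, Pow(-69, -1)), -24), 2) = Pow(Add(Mul(-127, Rational(-1, 69)), -24), 2) = Pow(Add(Rational(127, 69), -24), 2) = Pow(Rational(-1529, 69), 2) = Rational(2337841, 4761)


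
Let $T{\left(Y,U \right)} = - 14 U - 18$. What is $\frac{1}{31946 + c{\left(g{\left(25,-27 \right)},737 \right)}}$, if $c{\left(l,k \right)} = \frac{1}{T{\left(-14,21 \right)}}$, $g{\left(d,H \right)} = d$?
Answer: $\frac{312}{9967151} \approx 3.1303 \cdot 10^{-5}$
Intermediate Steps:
$T{\left(Y,U \right)} = -18 - 14 U$
$c{\left(l,k \right)} = - \frac{1}{312}$ ($c{\left(l,k \right)} = \frac{1}{-18 - 294} = \frac{1}{-312} = - \frac{1}{312}$)
$\frac{1}{31946 + c{\left(g{\left(25,-27 \right)},737 \right)}} = \frac{1}{31946 - \frac{1}{312}} = \frac{1}{\frac{9967151}{312}} = \frac{312}{9967151}$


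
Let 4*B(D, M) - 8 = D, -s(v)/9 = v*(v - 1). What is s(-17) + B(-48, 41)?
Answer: -2764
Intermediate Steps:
s(v) = -9*v*(-1 + v) (s(v) = -9*v*(v - 1) = -9*v*(-1 + v))
B(D, M) = 2 + D/4
s(-17) + B(-48, 41) = 9*(-17)*(1 - 1*(-17)) + (2 + (¼)*(-48)) = 9*(-17)*(1 + 17) + (2 - 12) = 9*(-17)*18 - 10 = -2754 - 10 = -2764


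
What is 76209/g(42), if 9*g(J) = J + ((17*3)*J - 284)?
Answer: 36099/100 ≈ 360.99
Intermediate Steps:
g(J) = -284/9 + 52*J/9 (g(J) = (J + ((17*3)*J - 284))/9 = (J + (51*J - 284))/9 = (J + (-284 + 51*J))/9 = (-284 + 52*J)/9 = -284/9 + 52*J/9)
76209/g(42) = 76209/(-284/9 + (52/9)*42) = 76209/(-284/9 + 728/3) = 76209/(1900/9) = 76209*(9/1900) = 36099/100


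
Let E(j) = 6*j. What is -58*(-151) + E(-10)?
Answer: 8698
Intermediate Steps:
-58*(-151) + E(-10) = -58*(-151) + 6*(-10) = 8758 - 60 = 8698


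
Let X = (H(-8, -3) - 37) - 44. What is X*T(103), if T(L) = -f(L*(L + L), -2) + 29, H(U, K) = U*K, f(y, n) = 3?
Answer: -1482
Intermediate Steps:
H(U, K) = K*U
X = -57 (X = (-3*(-8) - 37) - 44 = (24 - 37) - 44 = -13 - 44 = -57)
T(L) = 26 (T(L) = -1*3 + 29 = -3 + 29 = 26)
X*T(103) = -57*26 = -1482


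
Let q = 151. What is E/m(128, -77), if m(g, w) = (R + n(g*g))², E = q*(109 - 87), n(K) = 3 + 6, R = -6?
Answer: 3322/9 ≈ 369.11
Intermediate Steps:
n(K) = 9
E = 3322 (E = 151*(109 - 87) = 151*22 = 3322)
m(g, w) = 9 (m(g, w) = (-6 + 9)² = 3² = 9)
E/m(128, -77) = 3322/9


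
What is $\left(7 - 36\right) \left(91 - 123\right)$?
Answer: $928$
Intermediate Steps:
$\left(7 - 36\right) \left(91 - 123\right) = \left(-29\right) \left(-32\right) = 928$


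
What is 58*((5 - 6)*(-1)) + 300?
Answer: 358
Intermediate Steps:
58*((5 - 6)*(-1)) + 300 = 58*(-1*(-1)) + 300 = 58*1 + 300 = 58 + 300 = 358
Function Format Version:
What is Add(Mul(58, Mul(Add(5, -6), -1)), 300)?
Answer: 358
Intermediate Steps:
Add(Mul(58, Mul(Add(5, -6), -1)), 300) = Add(Mul(58, Mul(-1, -1)), 300) = Add(Mul(58, 1), 300) = Add(58, 300) = 358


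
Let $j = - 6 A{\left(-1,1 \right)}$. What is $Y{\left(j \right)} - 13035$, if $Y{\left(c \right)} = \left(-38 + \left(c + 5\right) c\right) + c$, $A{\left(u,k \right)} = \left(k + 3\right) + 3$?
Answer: $-11561$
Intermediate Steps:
$A{\left(u,k \right)} = 6 + k$ ($A{\left(u,k \right)} = \left(3 + k\right) + 3 = 6 + k$)
$j = -42$ ($j = - 6 \left(6 + 1\right) = \left(-6\right) 7 = -42$)
$Y{\left(c \right)} = -38 + c + c \left(5 + c\right)$ ($Y{\left(c \right)} = \left(-38 + \left(5 + c\right) c\right) + c = \left(-38 + c \left(5 + c\right)\right) + c = -38 + c + c \left(5 + c\right)$)
$Y{\left(j \right)} - 13035 = \left(-38 + \left(-42\right)^{2} + 6 \left(-42\right)\right) - 13035 = \left(-38 + 1764 - 252\right) - 13035 = 1474 - 13035 = -11561$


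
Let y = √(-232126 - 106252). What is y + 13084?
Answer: 13084 + I*√338378 ≈ 13084.0 + 581.7*I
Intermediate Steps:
y = I*√338378 (y = √(-338378) = I*√338378 ≈ 581.7*I)
y + 13084 = I*√338378 + 13084 = 13084 + I*√338378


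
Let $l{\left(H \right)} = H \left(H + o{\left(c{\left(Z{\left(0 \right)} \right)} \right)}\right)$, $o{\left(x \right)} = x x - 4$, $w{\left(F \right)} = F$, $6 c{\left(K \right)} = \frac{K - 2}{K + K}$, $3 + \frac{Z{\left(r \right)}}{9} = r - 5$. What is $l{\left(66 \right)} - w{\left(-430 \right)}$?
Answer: $\frac{140667347}{31104} \approx 4522.5$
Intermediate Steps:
$Z{\left(r \right)} = -72 + 9 r$ ($Z{\left(r \right)} = -27 + 9 \left(r - 5\right) = -27 + 9 \left(-5 + r\right) = -27 + \left(-45 + 9 r\right) = -72 + 9 r$)
$c{\left(K \right)} = \frac{-2 + K}{12 K}$ ($c{\left(K \right)} = \frac{\left(K - 2\right) \frac{1}{K + K}}{6} = \frac{\left(-2 + K\right) \frac{1}{2 K}}{6} = \frac{\frac{1}{2} \frac{1}{K} \left(-2 + K\right)}{6} = \frac{-2 + K}{12 K}$)
$o{\left(x \right)} = -4 + x^{2}$ ($o{\left(x \right)} = x^{2} - 4 = -4 + x^{2}$)
$l{\left(H \right)} = H \left(- \frac{745127}{186624} + H\right)$ ($l{\left(H \right)} = H \left(H - \left(4 - \left(\frac{-2 + \left(-72 + 9 \cdot 0\right)}{12 \left(-72 + 9 \cdot 0\right)}\right)^{2}\right)\right) = H \left(H - \left(4 - \left(\frac{-2 + \left(-72 + 0\right)}{12 \left(-72 + 0\right)}\right)^{2}\right)\right) = H \left(H - \left(4 - \left(\frac{-2 - 72}{12 \left(-72\right)}\right)^{2}\right)\right) = H \left(H - \left(4 - \left(\frac{1}{12} \left(- \frac{1}{72}\right) \left(-74\right)\right)^{2}\right)\right) = H \left(H - \left(4 - \left(\frac{37}{432}\right)^{2}\right)\right) = H \left(H + \left(-4 + \frac{1369}{186624}\right)\right) = H \left(H - \frac{745127}{186624}\right) = H \left(- \frac{745127}{186624} + H\right)$)
$l{\left(66 \right)} - w{\left(-430 \right)} = \frac{1}{186624} \cdot 66 \left(-745127 + 186624 \cdot 66\right) - -430 = \frac{1}{186624} \cdot 66 \left(-745127 + 12317184\right) + 430 = \frac{1}{186624} \cdot 66 \cdot 11572057 + 430 = \frac{127292627}{31104} + 430 = \frac{140667347}{31104}$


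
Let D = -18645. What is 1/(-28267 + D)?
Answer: -1/46912 ≈ -2.1317e-5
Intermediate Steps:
1/(-28267 + D) = 1/(-28267 - 18645) = 1/(-46912) = -1/46912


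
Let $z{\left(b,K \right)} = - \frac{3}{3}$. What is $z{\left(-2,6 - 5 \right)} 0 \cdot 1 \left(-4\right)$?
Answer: $0$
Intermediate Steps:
$z{\left(b,K \right)} = -1$ ($z{\left(b,K \right)} = \left(-3\right) \frac{1}{3} = -1$)
$z{\left(-2,6 - 5 \right)} 0 \cdot 1 \left(-4\right) = - 0 \cdot 1 \left(-4\right) = \left(-1\right) 0 \left(-4\right) = 0 \left(-4\right) = 0$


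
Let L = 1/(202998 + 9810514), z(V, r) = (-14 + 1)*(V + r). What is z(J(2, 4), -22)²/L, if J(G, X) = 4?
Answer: 548299863072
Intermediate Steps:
z(V, r) = -13*V - 13*r (z(V, r) = -13*(V + r) = -13*V - 13*r)
L = 1/10013512 ≈ 9.9865e-8
z(J(2, 4), -22)²/L = (-13*4 - 13*(-22))²/(1/10013512) = (-52 + 286)²*10013512 = 234²*10013512 = 54756*10013512 = 548299863072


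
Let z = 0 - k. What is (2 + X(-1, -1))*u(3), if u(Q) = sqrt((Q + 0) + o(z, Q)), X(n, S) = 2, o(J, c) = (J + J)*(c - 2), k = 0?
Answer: 4*sqrt(3) ≈ 6.9282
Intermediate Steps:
z = 0 (z = 0 - 1*0 = 0 + 0 = 0)
o(J, c) = 2*J*(-2 + c) (o(J, c) = (2*J)*(-2 + c) = 2*J*(-2 + c))
u(Q) = sqrt(Q) (u(Q) = sqrt((Q + 0) + 2*0*(-2 + Q)) = sqrt(Q + 0) = sqrt(Q))
(2 + X(-1, -1))*u(3) = (2 + 2)*sqrt(3) = 4*sqrt(3)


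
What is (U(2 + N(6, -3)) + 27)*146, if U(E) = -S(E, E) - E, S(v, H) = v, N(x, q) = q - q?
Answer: 3358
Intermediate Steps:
N(x, q) = 0
U(E) = -2*E (U(E) = -E - E = -2*E)
(U(2 + N(6, -3)) + 27)*146 = (-2*(2 + 0) + 27)*146 = (-2*2 + 27)*146 = (-4 + 27)*146 = 23*146 = 3358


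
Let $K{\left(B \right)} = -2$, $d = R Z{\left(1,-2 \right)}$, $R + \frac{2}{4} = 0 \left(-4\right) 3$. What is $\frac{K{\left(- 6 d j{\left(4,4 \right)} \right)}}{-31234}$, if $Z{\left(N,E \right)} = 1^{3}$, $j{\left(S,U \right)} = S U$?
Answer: $\frac{1}{15617} \approx 6.4033 \cdot 10^{-5}$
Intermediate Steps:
$Z{\left(N,E \right)} = 1$
$R = - \frac{1}{2}$ ($R = - \frac{1}{2} + 0 \left(-4\right) 3 = - \frac{1}{2} + 0 \cdot 3 = - \frac{1}{2} + 0 = - \frac{1}{2} \approx -0.5$)
$d = - \frac{1}{2}$ ($d = \left(- \frac{1}{2}\right) 1 = - \frac{1}{2} \approx -0.5$)
$\frac{K{\left(- 6 d j{\left(4,4 \right)} \right)}}{-31234} = - \frac{2}{-31234} = \left(-2\right) \left(- \frac{1}{31234}\right) = \frac{1}{15617}$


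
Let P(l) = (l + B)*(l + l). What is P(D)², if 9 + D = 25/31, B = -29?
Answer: 343072604176/923521 ≈ 3.7148e+5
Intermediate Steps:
D = -254/31 (D = -9 + 25/31 = -254/31 ≈ -8.1935)
P(l) = 2*l*(-29 + l) (P(l) = (l - 29)*(l + l) = (-29 + l)*(2*l) = 2*l*(-29 + l))
P(D)² = (2*(-254/31)*(-29 - 254/31))² = (2*(-254/31)*(-1153/31))² = (585724/961)² = 343072604176/923521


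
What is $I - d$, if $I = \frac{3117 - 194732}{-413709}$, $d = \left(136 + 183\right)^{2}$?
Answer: $- \frac{42099249934}{413709} \approx -1.0176 \cdot 10^{5}$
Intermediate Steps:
$d = 101761$ ($d = 319^{2} = 101761$)
$I = \frac{191615}{413709}$ ($I = \left(3117 - 194732\right) \left(- \frac{1}{413709}\right) = \left(-191615\right) \left(- \frac{1}{413709}\right) = \frac{191615}{413709} \approx 0.46316$)
$I - d = \frac{191615}{413709} - 101761 = - \frac{42099249934}{413709}$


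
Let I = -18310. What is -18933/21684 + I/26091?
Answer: -22846537/14506596 ≈ -1.5749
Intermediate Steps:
-18933/21684 + I/26091 = -18933/21684 - 18310/26091 = -18933*1/21684 - 18310*1/26091 = -6311/7228 - 18310/26091 = -22846537/14506596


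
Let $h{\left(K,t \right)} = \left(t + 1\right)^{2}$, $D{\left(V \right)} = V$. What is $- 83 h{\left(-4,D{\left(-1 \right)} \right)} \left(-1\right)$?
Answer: $0$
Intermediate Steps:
$h{\left(K,t \right)} = \left(1 + t\right)^{2}$
$- 83 h{\left(-4,D{\left(-1 \right)} \right)} \left(-1\right) = - 83 \left(1 - 1\right)^{2} \left(-1\right) = - 83 \cdot 0^{2} \left(-1\right) = \left(-83\right) 0 \left(-1\right) = 0 \left(-1\right) = 0$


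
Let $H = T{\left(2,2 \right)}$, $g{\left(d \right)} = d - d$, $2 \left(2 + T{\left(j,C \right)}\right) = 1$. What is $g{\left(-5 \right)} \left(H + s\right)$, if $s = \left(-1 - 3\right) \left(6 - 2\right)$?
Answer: $0$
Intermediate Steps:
$T{\left(j,C \right)} = - \frac{3}{2}$ ($T{\left(j,C \right)} = -2 + \frac{1}{2} \cdot 1 = -2 + \frac{1}{2} = - \frac{3}{2}$)
$g{\left(d \right)} = 0$
$H = - \frac{3}{2} \approx -1.5$
$s = -16$ ($s = \left(-4\right) 4 = -16$)
$g{\left(-5 \right)} \left(H + s\right) = 0 \left(- \frac{3}{2} - 16\right) = 0 \left(- \frac{35}{2}\right) = 0$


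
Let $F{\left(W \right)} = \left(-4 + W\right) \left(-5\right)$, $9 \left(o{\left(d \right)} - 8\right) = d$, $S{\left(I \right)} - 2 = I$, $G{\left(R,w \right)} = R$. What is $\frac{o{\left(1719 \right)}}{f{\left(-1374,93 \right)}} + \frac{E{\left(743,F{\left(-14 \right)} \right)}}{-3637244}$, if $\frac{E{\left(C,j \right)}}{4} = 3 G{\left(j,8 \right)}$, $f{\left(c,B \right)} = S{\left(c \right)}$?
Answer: $- \frac{181323329}{1247574692} \approx -0.14534$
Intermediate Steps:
$S{\left(I \right)} = 2 + I$
$f{\left(c,B \right)} = 2 + c$
$o{\left(d \right)} = 8 + \frac{d}{9}$
$F{\left(W \right)} = 20 - 5 W$
$E{\left(C,j \right)} = 12 j$ ($E{\left(C,j \right)} = 4 \cdot 3 j = 12 j$)
$\frac{o{\left(1719 \right)}}{f{\left(-1374,93 \right)}} + \frac{E{\left(743,F{\left(-14 \right)} \right)}}{-3637244} = \frac{8 + \frac{1}{9} \cdot 1719}{2 - 1374} + \frac{12 \left(20 - -70\right)}{-3637244} = \frac{8 + 191}{-1372} + 12 \left(20 + 70\right) \left(- \frac{1}{3637244}\right) = 199 \left(- \frac{1}{1372}\right) + 12 \cdot 90 \left(- \frac{1}{3637244}\right) = - \frac{199}{1372} + 1080 \left(- \frac{1}{3637244}\right) = - \frac{199}{1372} - \frac{270}{909311} = - \frac{181323329}{1247574692}$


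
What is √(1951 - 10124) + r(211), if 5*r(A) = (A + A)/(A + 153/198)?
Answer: 9284/23295 + I*√8173 ≈ 0.39854 + 90.405*I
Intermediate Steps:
r(A) = 2*A/(5*(17/22 + A)) (r(A) = ((A + A)/(A + 153/198))/5 = ((2*A)/(A + 153*(1/198)))/5 = ((2*A)/(A + 17/22))/5 = ((2*A)/(17/22 + A))/5 = (2*A/(17/22 + A))/5 = 2*A/(5*(17/22 + A)))
√(1951 - 10124) + r(211) = √(1951 - 10124) + (44/5)*211/(17 + 22*211) = √(-8173) + (44/5)*211/(17 + 4642) = I*√8173 + (44/5)*211/4659 = I*√8173 + (44/5)*211*(1/4659) = I*√8173 + 9284/23295 = 9284/23295 + I*√8173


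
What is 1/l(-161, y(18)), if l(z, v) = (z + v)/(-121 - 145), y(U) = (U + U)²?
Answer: -266/1135 ≈ -0.23436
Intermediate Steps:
y(U) = 4*U² (y(U) = (2*U)² = 4*U²)
l(z, v) = -v/266 - z/266 (l(z, v) = (v + z)/(-266) = (v + z)*(-1/266) = -v/266 - z/266)
1/l(-161, y(18)) = 1/(-2*18²/133 - 1/266*(-161)) = 1/(-2*324/133 + 23/38) = 1/(-1/266*1296 + 23/38) = 1/(-648/133 + 23/38) = 1/(-1135/266) = -266/1135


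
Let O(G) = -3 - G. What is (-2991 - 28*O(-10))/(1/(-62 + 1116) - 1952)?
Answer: 3359098/2057407 ≈ 1.6327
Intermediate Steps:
(-2991 - 28*O(-10))/(1/(-62 + 1116) - 1952) = (-2991 - 28*(-3 - 1*(-10)))/(1/(-62 + 1116) - 1952) = (-2991 - 28*(-3 + 10))/(1/1054 - 1952) = (-2991 - 28*7)/(1/1054 - 1952) = (-2991 - 196)/(-2057407/1054) = -3187*(-1054/2057407) = 3359098/2057407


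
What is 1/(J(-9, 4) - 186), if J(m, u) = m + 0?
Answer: -1/195 ≈ -0.0051282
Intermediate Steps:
J(m, u) = m
1/(J(-9, 4) - 186) = 1/(-9 - 186) = 1/(-195) = -1/195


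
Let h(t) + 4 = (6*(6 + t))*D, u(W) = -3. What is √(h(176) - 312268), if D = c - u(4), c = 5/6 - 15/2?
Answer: 2*I*√79069 ≈ 562.38*I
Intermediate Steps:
c = -20/3 (c = 5*(⅙) - 15*½ = ⅚ - 15/2 = -20/3 ≈ -6.6667)
D = -11/3 (D = -20/3 - 1*(-3) = -20/3 + 3 = -11/3 ≈ -3.6667)
h(t) = -136 - 22*t (h(t) = -4 + (6*(6 + t))*(-11/3) = -4 + (36 + 6*t)*(-11/3) = -4 + (-132 - 22*t) = -136 - 22*t)
√(h(176) - 312268) = √((-136 - 22*176) - 312268) = √((-136 - 3872) - 312268) = √(-4008 - 312268) = √(-316276) = 2*I*√79069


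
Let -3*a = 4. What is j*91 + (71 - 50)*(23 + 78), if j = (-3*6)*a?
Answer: 4305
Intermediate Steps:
a = -4/3 (a = -1/3*4 = -4/3 ≈ -1.3333)
j = 24 (j = -3*6*(-4/3) = -18*(-4/3) = 24)
j*91 + (71 - 50)*(23 + 78) = 24*91 + (71 - 50)*(23 + 78) = 2184 + 21*101 = 2184 + 2121 = 4305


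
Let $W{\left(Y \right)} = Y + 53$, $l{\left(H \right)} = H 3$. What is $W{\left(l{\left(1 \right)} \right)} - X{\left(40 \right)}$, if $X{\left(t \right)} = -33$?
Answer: $89$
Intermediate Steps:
$l{\left(H \right)} = 3 H$
$W{\left(Y \right)} = 53 + Y$
$W{\left(l{\left(1 \right)} \right)} - X{\left(40 \right)} = \left(53 + 3 \cdot 1\right) - -33 = \left(53 + 3\right) + 33 = 56 + 33 = 89$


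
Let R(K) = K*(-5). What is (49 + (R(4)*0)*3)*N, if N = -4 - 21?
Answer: -1225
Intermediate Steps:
R(K) = -5*K
N = -25
(49 + (R(4)*0)*3)*N = (49 + (-5*4*0)*3)*(-25) = (49 - 20*0*3)*(-25) = (49 + 0*3)*(-25) = (49 + 0)*(-25) = 49*(-25) = -1225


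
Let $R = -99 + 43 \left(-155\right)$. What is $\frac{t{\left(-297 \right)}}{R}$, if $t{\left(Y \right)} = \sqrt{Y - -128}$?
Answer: $- \frac{13 i}{6764} \approx - 0.0019219 i$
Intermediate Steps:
$t{\left(Y \right)} = \sqrt{128 + Y}$ ($t{\left(Y \right)} = \sqrt{Y + 128} = \sqrt{128 + Y}$)
$R = -6764$ ($R = -99 - 6665 = -6764$)
$\frac{t{\left(-297 \right)}}{R} = \frac{\sqrt{128 - 297}}{-6764} = \sqrt{-169} \left(- \frac{1}{6764}\right) = 13 i \left(- \frac{1}{6764}\right) = - \frac{13 i}{6764}$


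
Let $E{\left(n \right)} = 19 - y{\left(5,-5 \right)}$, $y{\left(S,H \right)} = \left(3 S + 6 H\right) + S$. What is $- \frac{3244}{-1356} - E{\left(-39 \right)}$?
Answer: $- \frac{9020}{339} \approx -26.608$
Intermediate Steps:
$y{\left(S,H \right)} = 4 S + 6 H$
$E{\left(n \right)} = 29$ ($E{\left(n \right)} = 19 - \left(4 \cdot 5 + 6 \left(-5\right)\right) = 19 - \left(20 - 30\right) = 19 - -10 = 19 + 10 = 29$)
$- \frac{3244}{-1356} - E{\left(-39 \right)} = - \frac{3244}{-1356} - 29 = \left(-3244\right) \left(- \frac{1}{1356}\right) - 29 = \frac{811}{339} - 29 = - \frac{9020}{339}$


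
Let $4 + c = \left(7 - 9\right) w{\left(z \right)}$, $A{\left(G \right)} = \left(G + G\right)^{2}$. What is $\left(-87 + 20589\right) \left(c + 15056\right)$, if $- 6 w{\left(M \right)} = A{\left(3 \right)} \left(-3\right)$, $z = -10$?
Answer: $307858032$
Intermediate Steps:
$A{\left(G \right)} = 4 G^{2}$ ($A{\left(G \right)} = \left(2 G\right)^{2} = 4 G^{2}$)
$w{\left(M \right)} = 18$ ($w{\left(M \right)} = - \frac{4 \cdot 3^{2} \left(-3\right)}{6} = - \frac{4 \cdot 9 \left(-3\right)}{6} = - \frac{36 \left(-3\right)}{6} = \left(- \frac{1}{6}\right) \left(-108\right) = 18$)
$c = -40$ ($c = -4 + \left(7 - 9\right) 18 = -4 - 36 = -40$)
$\left(-87 + 20589\right) \left(c + 15056\right) = \left(-87 + 20589\right) \left(-40 + 15056\right) = 20502 \cdot 15016 = 307858032$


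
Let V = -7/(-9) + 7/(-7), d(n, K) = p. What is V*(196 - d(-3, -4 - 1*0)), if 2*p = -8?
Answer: -400/9 ≈ -44.444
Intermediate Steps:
p = -4 (p = (½)*(-8) = -4)
d(n, K) = -4
V = -2/9 (V = -7*(-⅑) + 7*(-⅐) = 7/9 - 1 = -2/9 ≈ -0.22222)
V*(196 - d(-3, -4 - 1*0)) = -2*(196 - 1*(-4))/9 = -2*(196 + 4)/9 = -2/9*200 = -400/9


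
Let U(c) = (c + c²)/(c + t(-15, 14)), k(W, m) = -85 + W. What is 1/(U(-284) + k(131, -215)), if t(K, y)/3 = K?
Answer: -329/65238 ≈ -0.0050431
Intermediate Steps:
t(K, y) = 3*K
U(c) = (c + c²)/(-45 + c) (U(c) = (c + c²)/(c + 3*(-15)) = (c + c²)/(c - 45) = (c + c²)/(-45 + c))
1/(U(-284) + k(131, -215)) = 1/(-284*(1 - 284)/(-45 - 284) + (-85 + 131)) = 1/(-284*(-283)/(-329) + 46) = 1/(-284*(-1/329)*(-283) + 46) = 1/(-80372/329 + 46) = 1/(-65238/329) = -329/65238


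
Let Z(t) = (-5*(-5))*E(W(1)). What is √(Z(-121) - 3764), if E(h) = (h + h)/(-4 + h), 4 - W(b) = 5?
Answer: I*√3754 ≈ 61.27*I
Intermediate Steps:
W(b) = -1 (W(b) = 4 - 1*5 = 4 - 5 = -1)
E(h) = 2*h/(-4 + h) (E(h) = (2*h)/(-4 + h) = 2*h/(-4 + h))
Z(t) = 10 (Z(t) = (-5*(-5))*(2*(-1)/(-4 - 1)) = 25*(2*(-1)/(-5)) = 25*(2*(-1)*(-⅕)) = 25*(⅖) = 10)
√(Z(-121) - 3764) = √(10 - 3764) = √(-3754) = I*√3754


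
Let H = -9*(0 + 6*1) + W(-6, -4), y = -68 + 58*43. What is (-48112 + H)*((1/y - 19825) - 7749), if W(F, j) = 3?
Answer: 3221840911249/2426 ≈ 1.3280e+9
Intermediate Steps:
y = 2426 (y = -68 + 2494 = 2426)
H = -51 (H = -9*(0 + 6*1) + 3 = -9*(0 + 6) + 3 = -9*6 + 3 = -54 + 3 = -51)
(-48112 + H)*((1/y - 19825) - 7749) = (-48112 - 51)*((1/2426 - 19825) - 7749) = -48163*((1/2426 - 19825) - 7749) = -48163*(-48095449/2426 - 7749) = -48163*(-66894523/2426) = 3221840911249/2426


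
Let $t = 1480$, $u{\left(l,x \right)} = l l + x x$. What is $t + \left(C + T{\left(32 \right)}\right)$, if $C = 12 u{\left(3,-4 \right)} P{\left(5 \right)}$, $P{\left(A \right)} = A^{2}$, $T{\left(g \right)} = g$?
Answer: $9012$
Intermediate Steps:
$u{\left(l,x \right)} = l^{2} + x^{2}$
$C = 7500$ ($C = 12 \left(3^{2} + \left(-4\right)^{2}\right) 5^{2} = 12 \left(9 + 16\right) 25 = 12 \cdot 25 \cdot 25 = 300 \cdot 25 = 7500$)
$t + \left(C + T{\left(32 \right)}\right) = 1480 + \left(7500 + 32\right) = 1480 + 7532 = 9012$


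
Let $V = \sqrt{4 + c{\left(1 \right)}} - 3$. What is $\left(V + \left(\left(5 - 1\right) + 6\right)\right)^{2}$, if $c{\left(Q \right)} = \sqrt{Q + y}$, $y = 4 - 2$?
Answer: $\left(7 + \sqrt{4 + \sqrt{3}}\right)^{2} \approx 88.25$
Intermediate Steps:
$y = 2$
$c{\left(Q \right)} = \sqrt{2 + Q}$ ($c{\left(Q \right)} = \sqrt{Q + 2} = \sqrt{2 + Q}$)
$V = -3 + \sqrt{4 + \sqrt{3}}$ ($V = \sqrt{4 + \sqrt{2 + 1}} - 3 = \sqrt{4 + \sqrt{3}} - 3 = -3 + \sqrt{4 + \sqrt{3}} \approx -0.60583$)
$\left(V + \left(\left(5 - 1\right) + 6\right)\right)^{2} = \left(\left(-3 + \sqrt{4 + \sqrt{3}}\right) + \left(\left(5 - 1\right) + 6\right)\right)^{2} = \left(\left(-3 + \sqrt{4 + \sqrt{3}}\right) + \left(4 + 6\right)\right)^{2} = \left(\left(-3 + \sqrt{4 + \sqrt{3}}\right) + 10\right)^{2} = \left(7 + \sqrt{4 + \sqrt{3}}\right)^{2}$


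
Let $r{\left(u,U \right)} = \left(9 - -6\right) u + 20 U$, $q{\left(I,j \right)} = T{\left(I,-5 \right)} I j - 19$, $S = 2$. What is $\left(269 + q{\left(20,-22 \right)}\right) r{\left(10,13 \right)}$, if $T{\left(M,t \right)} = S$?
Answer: $-258300$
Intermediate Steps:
$T{\left(M,t \right)} = 2$
$q{\left(I,j \right)} = -19 + 2 I j$ ($q{\left(I,j \right)} = 2 I j - 19 = -19 + 2 I j$)
$r{\left(u,U \right)} = 15 u + 20 U$ ($r{\left(u,U \right)} = \left(9 + 6\right) u + 20 U = 15 u + 20 U$)
$\left(269 + q{\left(20,-22 \right)}\right) r{\left(10,13 \right)} = \left(269 + \left(-19 + 2 \cdot 20 \left(-22\right)\right)\right) \left(15 \cdot 10 + 20 \cdot 13\right) = \left(269 - 899\right) \left(150 + 260\right) = \left(269 - 899\right) 410 = \left(-630\right) 410 = -258300$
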